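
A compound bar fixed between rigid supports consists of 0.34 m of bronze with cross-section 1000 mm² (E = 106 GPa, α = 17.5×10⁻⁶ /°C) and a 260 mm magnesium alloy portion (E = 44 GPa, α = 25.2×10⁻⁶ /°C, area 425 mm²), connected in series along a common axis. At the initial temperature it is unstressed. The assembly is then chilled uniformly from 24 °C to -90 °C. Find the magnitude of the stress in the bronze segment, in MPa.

σ ≈ 83.3 MPa (tensile)

Free thermal contraction of the whole bar: Σ αᵢΔT Lᵢ = 17.5×10⁻⁶×114×340 + 25.2×10⁻⁶×114×260 = 1.425 mm.
The rigid supports impose zero overall length change; the single axial force P common to all segments must satisfy P Σ Lᵢ/(AᵢEᵢ) = δ_free.
Σ Lᵢ/(AᵢEᵢ) = 340/(1000×106×10³) + 260/(425×44×10³) = 1.711×10⁻⁵ mm/N.
So P = 1.425 / 1.711×10⁻⁵ = 83.29 kN, tensile.
σ_{bronze} = P / A = 83290 / 1000 = 83.29 MPa.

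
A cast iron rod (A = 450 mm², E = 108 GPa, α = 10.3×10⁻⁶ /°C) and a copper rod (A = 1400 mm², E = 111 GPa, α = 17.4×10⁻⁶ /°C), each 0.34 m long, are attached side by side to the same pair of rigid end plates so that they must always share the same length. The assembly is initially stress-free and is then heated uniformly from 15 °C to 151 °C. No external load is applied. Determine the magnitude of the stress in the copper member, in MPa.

σ ≈ 25.5 MPa (compressive)

Both members must finish at the same length. With the larger α, the copper tends to over-expand; the plates restrain it, putting the copper in compression and the cast iron in tension. With no external load the two internal forces are equal and opposite, magnitude P.
Setting the final lengths equal and cancelling L: (α₁ − α₂)ΔT = P/(A₁E₁) + P/(A₂E₂).
|α₁ − α₂|·ΔT = 7.1×10⁻⁶ × 136 = 0.0009656.
1/(A₁E₁) + 1/(A₂E₂) = 1/(450×108×10³) + 1/(1400×111×10³) = 2.701×10⁻⁸ N⁻¹.
P = 0.0009656 / 2.701×10⁻⁸ = 35750 N = 35.75 kN.
σ_{copper} = P/A₂ = 35750/1400 = 25.53 MPa, compressive.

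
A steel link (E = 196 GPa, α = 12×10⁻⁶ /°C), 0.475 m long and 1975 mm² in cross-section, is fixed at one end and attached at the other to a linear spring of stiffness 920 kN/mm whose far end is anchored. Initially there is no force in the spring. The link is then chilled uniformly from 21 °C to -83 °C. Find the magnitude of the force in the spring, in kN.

P ≈ 256 kN

If the spring were absent the link would shorten by αΔT L = 12×10⁻⁶ × 104 × 475 = 0.5928 mm.
With a force P in the spring, the elastic change of the link is PL/(AE) and that of the spring is P/k; compatibility requires their sum to equal δ_free.
So P = δ_free / [L/(AE) + 1/k] = 0.5928 / [ 475/(1975×196×10³) + 1/(920×10³) ].
P = 0.5928 / 2.314×10⁻⁶ = 256200 N.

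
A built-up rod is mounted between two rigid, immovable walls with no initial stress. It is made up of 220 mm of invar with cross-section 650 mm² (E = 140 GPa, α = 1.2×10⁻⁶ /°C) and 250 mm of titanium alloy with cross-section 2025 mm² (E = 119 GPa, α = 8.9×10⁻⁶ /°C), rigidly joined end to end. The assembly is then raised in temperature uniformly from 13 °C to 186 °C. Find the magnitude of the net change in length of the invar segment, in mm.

|ΔL| ≈ 0.256 mm

With the walls removed the bar would change length by δ_free = Σ αᵢΔT Lᵢ = 1.2×10⁻⁶×173×220 + 8.9×10⁻⁶×173×250 = 0.4306 mm.
Since the ends are fixed, an axial force P builds up, equal in every segment, with P · Σ Lᵢ/(AᵢEᵢ) = δ_free.
The series flexibility is Σ Lᵢ/(AᵢEᵢ) = 220/(650×140×10³) + 250/(2025×119×10³) = 3.455×10⁻⁶ mm/N.
P = 0.4306 / 3.455×10⁻⁶ = 124600 N = 124.6 kN, compressive.
For the invar segment, free thermal change = 1.2×10⁻⁶×173×220 = 0.04567 mm and elastic change from P = 124600×220/(650×140×10³) = 0.3013 mm; these oppose, so the net change is 0.256 mm (segment shortens).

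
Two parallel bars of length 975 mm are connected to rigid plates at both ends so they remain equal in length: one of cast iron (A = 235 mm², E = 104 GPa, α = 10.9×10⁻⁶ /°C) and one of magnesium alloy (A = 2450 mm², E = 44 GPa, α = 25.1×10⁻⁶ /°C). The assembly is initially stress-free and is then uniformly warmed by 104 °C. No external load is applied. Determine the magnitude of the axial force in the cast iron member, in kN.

P ≈ 29.4 kN (tensile in the cast iron)

Both members must finish at the same length. With the larger α, the magnesium alloy tends to over-expand; the plates restrain it, putting the magnesium alloy in compression and the cast iron in tension. With no external load the two internal forces are equal and opposite, magnitude P.
Compatibility of the two members (thermal + elastic change equal): (α₁ − α₂)ΔT = P·[1/(A₁E₁) + 1/(A₂E₂)].
|α₁ − α₂|·ΔT = 14.2×10⁻⁶ × 104 = 0.001477.
1/(A₁E₁) + 1/(A₂E₂) = 1/(235×104×10³) + 1/(2450×44×10³) = 5.019×10⁻⁸ N⁻¹.
So P = 0.001477 / 5.019×10⁻⁸ = 29.42 kN.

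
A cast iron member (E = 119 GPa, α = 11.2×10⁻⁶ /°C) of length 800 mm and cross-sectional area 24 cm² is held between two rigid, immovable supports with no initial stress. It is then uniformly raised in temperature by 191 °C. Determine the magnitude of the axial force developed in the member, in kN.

With zero net strain, σ = E·αΔT = 119 GPa × 11.2×10⁻⁶ × 191 = 254.6 MPa.
Then P = σA = 254.6 × 2400 mm² = 611 kN, compressive.

P ≈ 611 kN (compressive)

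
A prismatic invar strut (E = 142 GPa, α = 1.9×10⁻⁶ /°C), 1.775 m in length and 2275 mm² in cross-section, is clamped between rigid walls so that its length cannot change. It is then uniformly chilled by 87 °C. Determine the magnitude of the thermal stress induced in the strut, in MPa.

The supports are rigid, so the total axial strain is zero. The restrained thermal strain is ε = αΔT = 1.9×10⁻⁶ × 87 = 165.3×10⁻⁶.
σ = EαΔT = 142×10³ × 1.9×10⁻⁶ × 87 = 23.47 MPa (tensile; the strut is trying to contract).

σ ≈ 23.5 MPa (tensile)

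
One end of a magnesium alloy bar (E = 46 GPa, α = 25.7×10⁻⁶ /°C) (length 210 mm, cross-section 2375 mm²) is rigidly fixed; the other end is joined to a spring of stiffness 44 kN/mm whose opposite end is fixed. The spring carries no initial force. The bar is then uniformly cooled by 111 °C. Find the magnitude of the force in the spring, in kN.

P ≈ 24.3 kN

If the spring were absent the bar would shorten by αΔT L = 25.7×10⁻⁶ × 111 × 210 = 0.5991 mm.
Let P be the tensile force in the spring. The bar extends elastically by PL/(AE) and the spring stretches by P/k; together these equal δ_free.
So P = δ_free / [L/(AE) + 1/k] = 0.5991 / [ 210/(2375×46×10³) + 1/(44×10³) ].
P = 0.5991 / 2.465×10⁻⁵ = 24300 N.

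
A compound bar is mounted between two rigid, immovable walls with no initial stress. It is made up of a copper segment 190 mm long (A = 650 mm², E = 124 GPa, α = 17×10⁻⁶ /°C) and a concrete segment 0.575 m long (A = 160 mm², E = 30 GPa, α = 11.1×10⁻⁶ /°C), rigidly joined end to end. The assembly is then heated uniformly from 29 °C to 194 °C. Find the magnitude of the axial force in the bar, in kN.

P ≈ 13 kN (compressive)

If the supports were absent, the total length change would be Σ αᵢΔT Lᵢ = 17×10⁻⁶×165×190 + 11.1×10⁻⁶×165×575 = 1.586 mm.
Since the ends are fixed, an axial force P builds up, equal in every segment, with P · Σ Lᵢ/(AᵢEᵢ) = δ_free.
Σ Lᵢ/(AᵢEᵢ) = 190/(650×124×10³) + 575/(160×30×10³) = 0.0001221 mm/N.
Hence P = δ_free / Σ(L/AE) = 1.586/0.0001221 = 12.98 kN (compressive).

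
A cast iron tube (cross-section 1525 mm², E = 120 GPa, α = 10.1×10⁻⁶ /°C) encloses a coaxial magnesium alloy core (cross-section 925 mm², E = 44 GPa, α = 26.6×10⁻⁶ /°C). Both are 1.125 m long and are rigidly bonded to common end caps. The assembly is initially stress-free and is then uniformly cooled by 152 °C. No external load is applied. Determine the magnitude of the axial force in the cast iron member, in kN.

P ≈ 83.5 kN (compressive in the cast iron)

Equilibrium of a rigid end plate with no external load gives equal and opposite internal forces ±P in the two members. Since α_{magnesium alloy} > α_{cast iron}, cooling drives the magnesium alloy into tension and the cast iron into compression.
Setting the final lengths equal and cancelling L: (α₁ − α₂)ΔT = P/(A₁E₁) + P/(A₂E₂).
|α₁ − α₂|·ΔT = 16.5×10⁻⁶ × 152 = 0.002508.
1/(A₁E₁) + 1/(A₂E₂) = 1/(1525×120×10³) + 1/(925×44×10³) = 3.003×10⁻⁸ N⁻¹.
P = 0.002508 / 3.003×10⁻⁸ = 83500 N = 83.5 kN.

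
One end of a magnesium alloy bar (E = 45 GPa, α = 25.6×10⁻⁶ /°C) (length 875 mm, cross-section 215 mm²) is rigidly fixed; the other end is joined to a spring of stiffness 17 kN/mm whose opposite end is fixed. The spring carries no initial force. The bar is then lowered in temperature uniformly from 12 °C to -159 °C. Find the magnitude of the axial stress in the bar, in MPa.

The unrestrained thermal change is αΔT L = 25.6×10⁻⁶ × 171 × 875 = 3.83 mm.
Let P be the tensile force in the spring. The bar extends elastically by PL/(AE) and the spring stretches by P/k; together these equal δ_free.
So P = δ_free / [L/(AE) + 1/k] = 3.83 / [ 875/(215×45×10³) + 1/(17×10³) ].
P = 3.83 / 0.0001493 = 25660 N.
σ = P/A = 25660/215 = 119.4 MPa.

σ ≈ 119 MPa (tensile)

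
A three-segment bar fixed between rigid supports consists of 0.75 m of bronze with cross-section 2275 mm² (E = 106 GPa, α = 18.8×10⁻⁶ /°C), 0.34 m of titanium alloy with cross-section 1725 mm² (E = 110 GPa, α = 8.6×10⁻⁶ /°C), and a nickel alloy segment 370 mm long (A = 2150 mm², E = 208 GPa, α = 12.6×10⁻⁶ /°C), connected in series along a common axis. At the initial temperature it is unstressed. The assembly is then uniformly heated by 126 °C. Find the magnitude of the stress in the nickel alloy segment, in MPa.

Free thermal expansion of the whole bar: Σ αᵢΔT Lᵢ = 18.8×10⁻⁶×126×750 + 8.6×10⁻⁶×126×340 + 12.6×10⁻⁶×126×370 = 2.732 mm.
The rigid supports impose zero overall length change; the single axial force P common to all segments must satisfy P Σ Lᵢ/(AᵢEᵢ) = δ_free.
The series flexibility is Σ Lᵢ/(AᵢEᵢ) = 750/(2275×106×10³) + 340/(1725×110×10³) + 370/(2150×208×10³) = 5.729×10⁻⁶ mm/N.
Hence P = δ_free / Σ(L/AE) = 2.732/5.729×10⁻⁶ = 476.9 kN (compressive).
σ_{nickel alloy} = P / A = 476900 / 2150 = 221.8 MPa.

σ ≈ 222 MPa (compressive)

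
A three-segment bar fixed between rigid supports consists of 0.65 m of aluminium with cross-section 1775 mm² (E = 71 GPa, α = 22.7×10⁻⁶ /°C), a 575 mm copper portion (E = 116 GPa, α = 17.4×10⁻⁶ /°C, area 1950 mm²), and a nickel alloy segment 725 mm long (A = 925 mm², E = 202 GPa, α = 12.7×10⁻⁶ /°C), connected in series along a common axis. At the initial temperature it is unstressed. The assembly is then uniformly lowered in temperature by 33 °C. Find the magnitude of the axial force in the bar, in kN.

P ≈ 96.8 kN (tensile)

Free thermal contraction of the whole bar: Σ αᵢΔT Lᵢ = 22.7×10⁻⁶×33×650 + 17.4×10⁻⁶×33×575 + 12.7×10⁻⁶×33×725 = 1.121 mm.
The walls prevent any net length change, so an axial force P (same in every segment) develops. Compatibility: P · Σ Lᵢ/(AᵢEᵢ) = δ_free.
Σ Lᵢ/(AᵢEᵢ) = 650/(1775×71×10³) + 575/(1950×116×10³) + 725/(925×202×10³) = 1.158×10⁻⁵ mm/N.
So P = 1.121 / 1.158×10⁻⁵ = 96.8 kN, tensile.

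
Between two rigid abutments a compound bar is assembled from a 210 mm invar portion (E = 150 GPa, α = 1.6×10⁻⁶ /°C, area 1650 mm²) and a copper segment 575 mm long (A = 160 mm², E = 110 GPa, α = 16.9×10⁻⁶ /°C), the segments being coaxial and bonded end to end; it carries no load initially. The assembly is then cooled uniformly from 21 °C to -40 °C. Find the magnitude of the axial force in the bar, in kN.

With the walls removed the bar would change length by δ_free = Σ αᵢΔT Lᵢ = 1.6×10⁻⁶×61×210 + 16.9×10⁻⁶×61×575 = 0.6133 mm.
The walls prevent any net length change, so an axial force P (same in every segment) develops. Compatibility: P · Σ Lᵢ/(AᵢEᵢ) = δ_free.
Σ Lᵢ/(AᵢEᵢ) = 210/(1650×150×10³) + 575/(160×110×10³) = 3.352×10⁻⁵ mm/N.
Hence P = δ_free / Σ(L/AE) = 0.6133/3.352×10⁻⁵ = 18.3 kN (tensile).

P ≈ 18.3 kN (tensile)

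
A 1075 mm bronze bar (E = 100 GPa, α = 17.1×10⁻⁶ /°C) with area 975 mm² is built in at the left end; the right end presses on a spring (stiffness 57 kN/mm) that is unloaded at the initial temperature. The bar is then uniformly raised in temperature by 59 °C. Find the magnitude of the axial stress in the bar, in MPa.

Free thermal expansion: δ_free = αΔT L = 17.1×10⁻⁶ × 59 × 1075 = 1.085 mm.
With a force P in the spring, the elastic change of the bar is PL/(AE) and that of the spring is P/k; compatibility requires their sum to equal δ_free.
So P = δ_free / [L/(AE) + 1/k] = 1.085 / [ 1075/(975×100×10³) + 1/(57×10³) ].
P = 1.085 / 2.857×10⁻⁵ = 37960 N.
σ = P/A = 37960/975 = 38.94 MPa.

σ ≈ 38.9 MPa (compressive)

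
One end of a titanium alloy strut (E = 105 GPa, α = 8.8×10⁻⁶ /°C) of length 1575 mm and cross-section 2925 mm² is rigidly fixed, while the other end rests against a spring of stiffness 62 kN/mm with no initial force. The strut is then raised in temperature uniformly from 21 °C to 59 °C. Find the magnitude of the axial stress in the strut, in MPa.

If the spring were absent the strut would lengthen by αΔT L = 8.8×10⁻⁶ × 38 × 1575 = 0.5267 mm.
Let P be the compressive force at the spring. The strut shortens elastically by PL/(AE) and the spring compresses by P/k; together these equal δ_free.
So P = δ_free / [L/(AE) + 1/k] = 0.5267 / [ 1575/(2925×105×10³) + 1/(62×10³) ].
P = 0.5267 / 2.126×10⁻⁵ = 24780 N.
σ = P/A = 24780/2925 = 8.471 MPa.

σ ≈ 8.47 MPa (compressive)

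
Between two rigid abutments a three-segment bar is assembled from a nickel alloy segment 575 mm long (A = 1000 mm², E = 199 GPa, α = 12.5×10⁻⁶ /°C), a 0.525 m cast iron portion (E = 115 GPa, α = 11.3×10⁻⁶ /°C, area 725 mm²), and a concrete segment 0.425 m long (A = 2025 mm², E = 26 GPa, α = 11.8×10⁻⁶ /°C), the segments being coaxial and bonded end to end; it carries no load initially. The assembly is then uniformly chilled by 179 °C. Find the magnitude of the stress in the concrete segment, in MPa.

σ ≈ 92.9 MPa (tensile)

With the walls removed the bar would change length by δ_free = Σ αᵢΔT Lᵢ = 12.5×10⁻⁶×179×575 + 11.3×10⁻⁶×179×525 + 11.8×10⁻⁶×179×425 = 3.246 mm.
The walls prevent any net length change, so an axial force P (same in every segment) develops. Compatibility: P · Σ Lᵢ/(AᵢEᵢ) = δ_free.
The series flexibility is Σ Lᵢ/(AᵢEᵢ) = 575/(1000×199×10³) + 525/(725×115×10³) + 425/(2025×26×10³) = 1.726×10⁻⁵ mm/N.
P = 3.246 / 1.726×10⁻⁵ = 188100 N = 188.1 kN, tensile.
σ_{concrete} = P / A = 188100 / 2025 = 92.88 MPa.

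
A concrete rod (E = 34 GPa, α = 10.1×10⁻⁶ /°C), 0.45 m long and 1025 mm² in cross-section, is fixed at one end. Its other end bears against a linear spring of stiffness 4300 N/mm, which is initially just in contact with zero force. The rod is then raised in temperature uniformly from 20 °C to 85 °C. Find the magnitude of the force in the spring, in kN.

If the spring were absent the rod would lengthen by αΔT L = 10.1×10⁻⁶ × 65 × 450 = 0.2954 mm.
Let P be the compressive force at the spring. The rod shortens elastically by PL/(AE) and the spring compresses by P/k; together these equal δ_free.
P [ L/(AE) + 1/k ] = δ_free → P [ 450/(1025×34×10³) + 1/(4300) ] = 0.2954.
P = 0.2954 / 0.0002455 = 1204 N.

P ≈ 1.2 kN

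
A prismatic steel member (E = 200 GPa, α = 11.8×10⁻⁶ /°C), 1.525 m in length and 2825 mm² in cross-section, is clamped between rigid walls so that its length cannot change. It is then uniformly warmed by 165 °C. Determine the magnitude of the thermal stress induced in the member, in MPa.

σ ≈ 389 MPa (compressive)

The supports are rigid, so the total axial strain is zero. The restrained thermal strain is ε = αΔT = 11.8×10⁻⁶ × 165 = 1947×10⁻⁶.
Hence σ = E·αΔT = 200×10³ × 1947×10⁻⁶ = 389.4 MPa, compressive.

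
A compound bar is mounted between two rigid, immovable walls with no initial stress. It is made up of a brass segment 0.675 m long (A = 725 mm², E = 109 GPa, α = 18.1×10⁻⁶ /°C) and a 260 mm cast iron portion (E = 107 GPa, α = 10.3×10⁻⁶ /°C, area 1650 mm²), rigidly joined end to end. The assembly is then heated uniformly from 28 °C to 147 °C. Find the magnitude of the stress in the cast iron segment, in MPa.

Free thermal expansion of the whole bar: Σ αᵢΔT Lᵢ = 18.1×10⁻⁶×119×675 + 10.3×10⁻⁶×119×260 = 1.773 mm.
Since the ends are fixed, an axial force P builds up, equal in every segment, with P · Σ Lᵢ/(AᵢEᵢ) = δ_free.
Σ Lᵢ/(AᵢEᵢ) = 675/(725×109×10³) + 260/(1650×107×10³) = 1.001×10⁻⁵ mm/N.
P = 1.773 / 1.001×10⁻⁵ = 177000 N = 177 kN, compressive.
σ_{cast iron} = P / A = 177000 / 1650 = 107.3 MPa.

σ ≈ 107 MPa (compressive)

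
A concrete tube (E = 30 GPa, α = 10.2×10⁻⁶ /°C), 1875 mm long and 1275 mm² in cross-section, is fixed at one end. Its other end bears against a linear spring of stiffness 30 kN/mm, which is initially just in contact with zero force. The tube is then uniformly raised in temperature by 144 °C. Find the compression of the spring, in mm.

The unrestrained thermal change is αΔT L = 10.2×10⁻⁶ × 144 × 1875 = 2.754 mm.
With a force P in the spring, the elastic change of the tube is PL/(AE) and that of the spring is P/k; compatibility requires their sum to equal δ_free.
So P = δ_free / [L/(AE) + 1/k] = 2.754 / [ 1875/(1275×30×10³) + 1/(30×10³) ].
P = 2.754 / 8.235×10⁻⁵ = 33440 N.
Spring compression = P/k = 33440/(30×10³) = 1.115 mm.

δ ≈ 1.11 mm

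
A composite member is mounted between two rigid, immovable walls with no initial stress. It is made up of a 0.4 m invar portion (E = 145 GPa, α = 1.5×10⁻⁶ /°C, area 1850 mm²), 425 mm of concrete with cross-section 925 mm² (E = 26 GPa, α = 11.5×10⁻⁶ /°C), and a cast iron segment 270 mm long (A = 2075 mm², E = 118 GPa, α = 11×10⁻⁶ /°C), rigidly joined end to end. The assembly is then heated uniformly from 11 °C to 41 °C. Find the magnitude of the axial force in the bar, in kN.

P ≈ 12.5 kN (compressive)

Free thermal expansion of the whole bar: Σ αᵢΔT Lᵢ = 1.5×10⁻⁶×30×400 + 11.5×10⁻⁶×30×425 + 11×10⁻⁶×30×270 = 0.2537 mm.
The rigid supports impose zero overall length change; the single axial force P common to all segments must satisfy P Σ Lᵢ/(AᵢEᵢ) = δ_free.
The series flexibility is Σ Lᵢ/(AᵢEᵢ) = 400/(1850×145×10³) + 425/(925×26×10³) + 270/(2075×118×10³) = 2.027×10⁻⁵ mm/N.
So P = 0.2537 / 2.027×10⁻⁵ = 12.52 kN, compressive.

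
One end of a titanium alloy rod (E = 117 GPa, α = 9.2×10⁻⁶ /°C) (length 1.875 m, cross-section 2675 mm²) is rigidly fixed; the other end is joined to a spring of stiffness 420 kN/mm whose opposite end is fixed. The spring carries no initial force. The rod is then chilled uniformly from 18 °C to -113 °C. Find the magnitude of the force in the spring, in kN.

P ≈ 270 kN

The unrestrained thermal change is αΔT L = 9.2×10⁻⁶ × 131 × 1875 = 2.26 mm.
With a force P in the spring, the elastic change of the rod is PL/(AE) and that of the spring is P/k; compatibility requires their sum to equal δ_free.
So P = δ_free / [L/(AE) + 1/k] = 2.26 / [ 1875/(2675×117×10³) + 1/(420×10³) ].
P = 2.26 / 8.372×10⁻⁶ = 269900 N.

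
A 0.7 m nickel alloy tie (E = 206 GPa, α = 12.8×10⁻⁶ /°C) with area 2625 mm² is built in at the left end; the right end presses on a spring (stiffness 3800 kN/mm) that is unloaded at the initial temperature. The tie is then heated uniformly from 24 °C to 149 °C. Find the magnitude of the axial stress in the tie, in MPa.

Free thermal expansion: δ_free = αΔT L = 12.8×10⁻⁶ × 125 × 700 = 1.12 mm.
Let P be the compressive force at the spring. The tie shortens elastically by PL/(AE) and the spring compresses by P/k; together these equal δ_free.
So P = δ_free / [L/(AE) + 1/k] = 1.12 / [ 700/(2625×206×10³) + 1/(3800×10³) ].
P = 1.12 / 1.558×10⁻⁶ = 719000 N.
σ = P/A = 719000/2625 = 273.9 MPa.

σ ≈ 274 MPa (compressive)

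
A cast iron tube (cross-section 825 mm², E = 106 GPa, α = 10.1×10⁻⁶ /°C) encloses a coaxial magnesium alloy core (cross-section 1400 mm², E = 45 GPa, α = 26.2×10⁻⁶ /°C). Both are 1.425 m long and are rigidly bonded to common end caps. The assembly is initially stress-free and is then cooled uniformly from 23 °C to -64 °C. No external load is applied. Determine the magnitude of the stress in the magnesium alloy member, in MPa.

The magnesium alloy has the larger α, so on cooling it would change length more than the cast iron if both were free. The rigid plates force a common final length, so the magnesium alloy is put into tension and the cast iron into compression, with equal and opposite forces P (no external load).
Equating the net (thermal + elastic) strains gives |α₁ − α₂|·ΔT = P·[1/(A₁E₁) + 1/(A₂E₂)].
|α₁ − α₂|·ΔT = 16.1×10⁻⁶ × 87 = 0.001401.
1/(A₁E₁) + 1/(A₂E₂) = 1/(825×106×10³) + 1/(1400×45×10³) = 2.731×10⁻⁸ N⁻¹.
So P = 0.001401 / 2.731×10⁻⁸ = 51.29 kN.
σ_{magnesium alloy} = P/A₂ = 51290/1400 = 36.64 MPa, tensile.

σ ≈ 36.6 MPa (tensile)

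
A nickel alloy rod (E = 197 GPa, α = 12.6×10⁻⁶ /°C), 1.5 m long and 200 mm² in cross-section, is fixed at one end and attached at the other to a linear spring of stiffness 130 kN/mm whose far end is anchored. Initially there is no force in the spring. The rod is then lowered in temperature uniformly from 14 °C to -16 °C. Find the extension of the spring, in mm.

Free thermal contraction: δ_free = αΔT L = 12.6×10⁻⁶ × 30 × 1500 = 0.567 mm.
Let P be the tensile force in the spring. The rod extends elastically by PL/(AE) and the spring stretches by P/k; together these equal δ_free.
P [ L/(AE) + 1/k ] = δ_free → P [ 1500/(200×197×10³) + 1/(130×10³) ] = 0.567.
P = 0.567 / 4.576×10⁻⁵ = 12390 N.
Spring extension = P/k = 12390/(130×10³) = 0.09531 mm.

δ ≈ 0.0953 mm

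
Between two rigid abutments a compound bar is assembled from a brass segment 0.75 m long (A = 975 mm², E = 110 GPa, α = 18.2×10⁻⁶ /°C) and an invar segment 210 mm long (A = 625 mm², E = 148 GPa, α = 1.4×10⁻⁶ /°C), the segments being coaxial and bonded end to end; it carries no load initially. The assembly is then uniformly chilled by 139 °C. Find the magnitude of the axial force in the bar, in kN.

P ≈ 209 kN (tensile)

If the supports were absent, the total length change would be Σ αᵢΔT Lᵢ = 18.2×10⁻⁶×139×750 + 1.4×10⁻⁶×139×210 = 1.938 mm.
The rigid supports impose zero overall length change; the single axial force P common to all segments must satisfy P Σ Lᵢ/(AᵢEᵢ) = δ_free.
Σ Lᵢ/(AᵢEᵢ) = 750/(975×110×10³) + 210/(625×148×10³) = 9.263×10⁻⁶ mm/N.
P = 1.938 / 9.263×10⁻⁶ = 209200 N = 209.2 kN, tensile.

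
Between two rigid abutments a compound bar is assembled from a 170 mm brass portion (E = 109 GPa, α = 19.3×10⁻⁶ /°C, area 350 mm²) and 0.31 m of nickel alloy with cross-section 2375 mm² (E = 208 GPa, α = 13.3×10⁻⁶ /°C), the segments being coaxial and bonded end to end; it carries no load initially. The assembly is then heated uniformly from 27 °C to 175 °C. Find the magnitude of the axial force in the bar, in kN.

P ≈ 216 kN (compressive)

If the supports were absent, the total length change would be Σ αᵢΔT Lᵢ = 19.3×10⁻⁶×148×170 + 13.3×10⁻⁶×148×310 = 1.096 mm.
Since the ends are fixed, an axial force P builds up, equal in every segment, with P · Σ Lᵢ/(AᵢEᵢ) = δ_free.
Σ Lᵢ/(AᵢEᵢ) = 170/(350×109×10³) + 310/(2375×208×10³) = 5.084×10⁻⁶ mm/N.
P = 1.096 / 5.084×10⁻⁶ = 215600 N = 215.6 kN, compressive.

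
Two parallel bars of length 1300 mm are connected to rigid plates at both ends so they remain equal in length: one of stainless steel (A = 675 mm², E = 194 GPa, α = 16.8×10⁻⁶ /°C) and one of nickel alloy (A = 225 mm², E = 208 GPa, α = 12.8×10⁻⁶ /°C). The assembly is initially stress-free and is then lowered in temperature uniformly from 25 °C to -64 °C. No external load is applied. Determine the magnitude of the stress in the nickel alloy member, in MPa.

σ ≈ 54.6 MPa (compressive)

Both members must finish at the same length. With the larger α, the stainless steel tends to over-contract; the plates restrain it, putting the stainless steel in tension and the nickel alloy in compression. With no external load the two internal forces are equal and opposite, magnitude P.
Setting the final lengths equal and cancelling L: (α₁ − α₂)ΔT = P/(A₁E₁) + P/(A₂E₂).
|α₁ − α₂|·ΔT = 4×10⁻⁶ × 89 = 0.000356.
1/(A₁E₁) + 1/(A₂E₂) = 1/(675×194×10³) + 1/(225×208×10³) = 2.9×10⁻⁸ N⁻¹.
So P = 0.000356 / 2.9×10⁻⁸ = 12.27 kN.
σ_{nickel alloy} = P/A₂ = 12270/225 = 54.55 MPa, compressive.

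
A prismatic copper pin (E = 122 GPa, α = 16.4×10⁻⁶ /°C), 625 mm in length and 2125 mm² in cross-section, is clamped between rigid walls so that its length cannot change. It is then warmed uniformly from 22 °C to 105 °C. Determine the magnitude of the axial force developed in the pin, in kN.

P ≈ 353 kN (compressive)

The ends cannot move, so σ = EαΔT = 122×10³ × 16.4×10⁻⁶ × 83 = 166.1 MPa.
Then P = σA = 166.1 × 2125 mm² = 352.9 kN, compressive.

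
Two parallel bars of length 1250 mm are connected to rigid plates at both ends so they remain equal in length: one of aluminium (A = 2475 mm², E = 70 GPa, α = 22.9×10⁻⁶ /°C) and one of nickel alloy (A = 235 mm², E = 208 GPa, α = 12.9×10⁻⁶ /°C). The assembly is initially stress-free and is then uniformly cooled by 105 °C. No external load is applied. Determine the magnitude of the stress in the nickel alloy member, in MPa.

σ ≈ 170 MPa (compressive)

Both members must finish at the same length. With the larger α, the aluminium tends to over-contract; the plates restrain it, putting the aluminium in tension and the nickel alloy in compression. With no external load the two internal forces are equal and opposite, magnitude P.
Setting the final lengths equal and cancelling L: (α₁ − α₂)ΔT = P/(A₁E₁) + P/(A₂E₂).
|α₁ − α₂|·ΔT = 10×10⁻⁶ × 105 = 0.00105.
1/(A₁E₁) + 1/(A₂E₂) = 1/(2475×70×10³) + 1/(235×208×10³) = 2.623×10⁻⁸ N⁻¹.
P = 0.00105 / 2.623×10⁻⁸ = 40030 N = 40.03 kN.
σ_{nickel alloy} = P/A₂ = 40030/235 = 170.3 MPa, compressive.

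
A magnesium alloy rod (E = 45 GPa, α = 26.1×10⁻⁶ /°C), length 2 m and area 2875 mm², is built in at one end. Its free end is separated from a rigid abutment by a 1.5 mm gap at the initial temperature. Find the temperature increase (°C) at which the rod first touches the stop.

ΔT ≈ 28.7 °C

Contact occurs when the free expansion equals the gap: αΔT L = 1.5 mm.
So ΔT = g/(αL) = 1.5/(26.1×10⁻⁶ × 2000) = 28.74 °C.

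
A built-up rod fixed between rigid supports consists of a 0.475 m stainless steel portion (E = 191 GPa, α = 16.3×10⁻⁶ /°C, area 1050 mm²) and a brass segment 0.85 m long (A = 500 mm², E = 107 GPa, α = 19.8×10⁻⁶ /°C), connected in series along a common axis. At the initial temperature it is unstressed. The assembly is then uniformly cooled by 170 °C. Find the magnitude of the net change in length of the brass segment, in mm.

With the walls removed the bar would change length by δ_free = Σ αᵢΔT Lᵢ = 16.3×10⁻⁶×170×475 + 19.8×10⁻⁶×170×850 = 4.177 mm.
Since the ends are fixed, an axial force P builds up, equal in every segment, with P · Σ Lᵢ/(AᵢEᵢ) = δ_free.
Σ Lᵢ/(AᵢEᵢ) = 475/(1050×191×10³) + 850/(500×107×10³) = 1.826×10⁻⁵ mm/N.
P = 4.177 / 1.826×10⁻⁵ = 228800 N = 228.8 kN, tensile.
For the brass segment, free thermal change = 19.8×10⁻⁶×170×850 = 2.861 mm and elastic change from P = 228800×850/(500×107×10³) = 3.635 mm; these oppose, so the net change is 0.774 mm (segment lengthens).

|ΔL| ≈ 0.774 mm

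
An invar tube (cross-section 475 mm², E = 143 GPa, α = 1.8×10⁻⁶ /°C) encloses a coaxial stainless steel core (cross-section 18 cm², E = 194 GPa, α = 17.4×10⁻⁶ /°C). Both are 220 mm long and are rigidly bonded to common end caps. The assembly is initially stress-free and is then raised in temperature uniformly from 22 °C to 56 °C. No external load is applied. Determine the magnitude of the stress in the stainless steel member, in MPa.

The stainless steel has the larger α, so on heating it would change length more than the invar if both were free. The rigid plates force a common final length, so the stainless steel is put into compression and the invar into tension, with equal and opposite forces P (no external load).
Compatibility of the two members (thermal + elastic change equal): (α₁ − α₂)ΔT = P·[1/(A₁E₁) + 1/(A₂E₂)].
|α₁ − α₂|·ΔT = 15.6×10⁻⁶ × 34 = 0.0005304.
1/(A₁E₁) + 1/(A₂E₂) = 1/(475×143×10³) + 1/(1800×194×10³) = 1.759×10⁻⁸ N⁻¹.
P = 0.0005304 / 1.759×10⁻⁸ = 30160 N = 30.16 kN.
σ_{stainless steel} = P/A₂ = 30160/1800 = 16.76 MPa, compressive.

σ ≈ 16.8 MPa (compressive)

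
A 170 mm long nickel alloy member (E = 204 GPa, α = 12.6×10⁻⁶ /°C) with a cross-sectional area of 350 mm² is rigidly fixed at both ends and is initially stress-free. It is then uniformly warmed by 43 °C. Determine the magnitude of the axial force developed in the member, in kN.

P ≈ 38.7 kN (compressive)

The ends cannot move, so σ = EαΔT = 204×10³ × 12.6×10⁻⁶ × 43 = 110.5 MPa.
P = AEαΔT = 350 × 204×10³ × 12.6×10⁻⁶ × 43 = 38.68 kN (compressive).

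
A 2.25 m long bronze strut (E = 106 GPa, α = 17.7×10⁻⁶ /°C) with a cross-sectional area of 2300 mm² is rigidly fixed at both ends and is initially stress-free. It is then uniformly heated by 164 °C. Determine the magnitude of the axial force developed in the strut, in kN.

Full restraint means ε = 0, so the stress is σ = EαΔT = 106×10³ × 17.7×10⁻⁶ × 164 = 307.7 MPa.
P = AEαΔT = 2300 × 106×10³ × 17.7×10⁻⁶ × 164 = 707.7 kN (compressive).

P ≈ 708 kN (compressive)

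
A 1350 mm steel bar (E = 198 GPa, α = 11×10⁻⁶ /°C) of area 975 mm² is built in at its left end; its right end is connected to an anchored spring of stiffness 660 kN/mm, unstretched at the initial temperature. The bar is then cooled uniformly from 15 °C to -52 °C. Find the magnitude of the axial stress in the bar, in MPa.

σ ≈ 120 MPa (tensile)

The unrestrained thermal change is αΔT L = 11×10⁻⁶ × 67 × 1350 = 0.995 mm.
Let P be the tensile force in the spring. The bar extends elastically by PL/(AE) and the spring stretches by P/k; together these equal δ_free.
So P = δ_free / [L/(AE) + 1/k] = 0.995 / [ 1350/(975×198×10³) + 1/(660×10³) ].
P = 0.995 / 8.508×10⁻⁶ = 116900 N.
σ = P/A = 116900/975 = 119.9 MPa.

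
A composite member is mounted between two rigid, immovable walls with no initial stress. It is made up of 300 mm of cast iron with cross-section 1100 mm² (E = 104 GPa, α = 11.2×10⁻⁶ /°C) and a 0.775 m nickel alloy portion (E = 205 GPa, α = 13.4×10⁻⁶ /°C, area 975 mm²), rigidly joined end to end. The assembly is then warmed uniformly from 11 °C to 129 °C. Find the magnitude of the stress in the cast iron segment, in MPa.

σ ≈ 227 MPa (compressive)

With the walls removed the bar would change length by δ_free = Σ αᵢΔT Lᵢ = 11.2×10⁻⁶×118×300 + 13.4×10⁻⁶×118×775 = 1.622 mm.
The rigid supports impose zero overall length change; the single axial force P common to all segments must satisfy P Σ Lᵢ/(AᵢEᵢ) = δ_free.
The series flexibility is Σ Lᵢ/(AᵢEᵢ) = 300/(1100×104×10³) + 775/(975×205×10³) = 6.5×10⁻⁶ mm/N.
P = 1.622 / 6.5×10⁻⁶ = 249500 N = 249.5 kN, compressive.
σ_{cast iron} = P / A = 249500 / 1100 = 226.8 MPa.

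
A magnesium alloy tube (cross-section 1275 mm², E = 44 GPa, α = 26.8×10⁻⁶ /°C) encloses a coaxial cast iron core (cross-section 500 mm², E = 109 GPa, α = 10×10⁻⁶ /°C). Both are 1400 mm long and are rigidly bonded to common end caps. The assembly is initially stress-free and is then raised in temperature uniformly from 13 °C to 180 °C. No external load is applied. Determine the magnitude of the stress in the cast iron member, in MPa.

σ ≈ 155 MPa (tensile)

The magnesium alloy has the larger α, so on heating it would change length more than the cast iron if both were free. The rigid plates force a common final length, so the magnesium alloy is put into compression and the cast iron into tension, with equal and opposite forces P (no external load).
Setting the final lengths equal and cancelling L: (α₁ − α₂)ΔT = P/(A₁E₁) + P/(A₂E₂).
|α₁ − α₂|·ΔT = 16.8×10⁻⁶ × 167 = 0.002806.
1/(A₁E₁) + 1/(A₂E₂) = 1/(1275×44×10³) + 1/(500×109×10³) = 3.617×10⁻⁸ N⁻¹.
P = 0.002806 / 3.617×10⁻⁸ = 77560 N = 77.56 kN.
σ_{cast iron} = P/A₂ = 77560/500 = 155.1 MPa, tensile.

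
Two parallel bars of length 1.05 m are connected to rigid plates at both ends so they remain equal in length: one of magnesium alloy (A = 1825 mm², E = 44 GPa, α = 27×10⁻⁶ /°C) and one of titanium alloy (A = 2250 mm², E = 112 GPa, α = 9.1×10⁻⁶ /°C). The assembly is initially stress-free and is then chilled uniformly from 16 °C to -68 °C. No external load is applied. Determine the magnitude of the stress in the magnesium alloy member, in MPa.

The magnesium alloy has the larger α, so on cooling it would change length more than the titanium alloy if both were free. The rigid plates force a common final length, so the magnesium alloy is put into tension and the titanium alloy into compression, with equal and opposite forces P (no external load).
Compatibility of the two members (thermal + elastic change equal): (α₁ − α₂)ΔT = P·[1/(A₁E₁) + 1/(A₂E₂)].
|α₁ − α₂|·ΔT = 17.9×10⁻⁶ × 84 = 0.001504.
1/(A₁E₁) + 1/(A₂E₂) = 1/(1825×44×10³) + 1/(2250×112×10³) = 1.642×10⁻⁸ N⁻¹.
P = 0.001504 / 1.642×10⁻⁸ = 91560 N = 91.56 kN.
σ_{magnesium alloy} = P/A₁ = 91560/1825 = 50.17 MPa, tensile.

σ ≈ 50.2 MPa (tensile)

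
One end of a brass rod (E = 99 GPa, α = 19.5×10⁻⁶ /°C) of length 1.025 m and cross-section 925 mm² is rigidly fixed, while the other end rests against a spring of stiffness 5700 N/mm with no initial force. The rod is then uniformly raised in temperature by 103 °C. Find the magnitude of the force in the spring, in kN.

If the spring were absent the rod would lengthen by αΔT L = 19.5×10⁻⁶ × 103 × 1025 = 2.059 mm.
With a force P in the spring, the elastic change of the rod is PL/(AE) and that of the spring is P/k; compatibility requires their sum to equal δ_free.
So P = δ_free / [L/(AE) + 1/k] = 2.059 / [ 1025/(925×99×10³) + 1/(5700) ].
P = 2.059 / 0.0001866 = 11030 N.

P ≈ 11 kN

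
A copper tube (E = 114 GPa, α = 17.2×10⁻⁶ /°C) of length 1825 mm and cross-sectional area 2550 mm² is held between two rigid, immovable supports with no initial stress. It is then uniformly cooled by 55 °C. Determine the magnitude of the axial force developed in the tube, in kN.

P ≈ 275 kN (tensile)

With zero net strain, σ = E·αΔT = 114 GPa × 17.2×10⁻⁶ × 55 = 107.8 MPa.
Axial force P = σA = 107.8 × 2550 = 275000 N = 275 kN, tensile.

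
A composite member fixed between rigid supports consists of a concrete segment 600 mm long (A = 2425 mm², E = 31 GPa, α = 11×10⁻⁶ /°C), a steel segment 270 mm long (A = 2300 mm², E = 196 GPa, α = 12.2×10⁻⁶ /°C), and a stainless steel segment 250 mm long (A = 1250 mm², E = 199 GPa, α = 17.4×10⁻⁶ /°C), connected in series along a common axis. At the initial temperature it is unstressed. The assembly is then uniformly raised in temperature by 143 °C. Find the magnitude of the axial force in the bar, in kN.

P ≈ 213 kN (compressive)

With the walls removed the bar would change length by δ_free = Σ αᵢΔT Lᵢ = 11×10⁻⁶×143×600 + 12.2×10⁻⁶×143×270 + 17.4×10⁻⁶×143×250 = 2.037 mm.
Since the ends are fixed, an axial force P builds up, equal in every segment, with P · Σ Lᵢ/(AᵢEᵢ) = δ_free.
Σ Lᵢ/(AᵢEᵢ) = 600/(2425×31×10³) + 270/(2300×196×10³) + 250/(1250×199×10³) = 9.585×10⁻⁶ mm/N.
P = 2.037 / 9.585×10⁻⁶ = 212500 N = 212.5 kN, compressive.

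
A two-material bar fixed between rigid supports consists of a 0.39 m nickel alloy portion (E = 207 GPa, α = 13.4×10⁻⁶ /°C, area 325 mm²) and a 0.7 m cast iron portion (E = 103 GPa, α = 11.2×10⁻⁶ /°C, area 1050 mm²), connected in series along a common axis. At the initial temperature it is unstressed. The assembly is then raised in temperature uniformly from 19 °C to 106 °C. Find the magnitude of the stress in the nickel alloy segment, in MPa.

σ ≈ 285 MPa (compressive)

Free thermal expansion of the whole bar: Σ αᵢΔT Lᵢ = 13.4×10⁻⁶×87×390 + 11.2×10⁻⁶×87×700 = 1.137 mm.
The rigid supports impose zero overall length change; the single axial force P common to all segments must satisfy P Σ Lᵢ/(AᵢEᵢ) = δ_free.
Σ Lᵢ/(AᵢEᵢ) = 390/(325×207×10³) + 700/(1050×103×10³) = 1.227×10⁻⁵ mm/N.
So P = 1.137 / 1.227×10⁻⁵ = 92.65 kN, compressive.
σ_{nickel alloy} = P / A = 92650 / 325 = 285.1 MPa.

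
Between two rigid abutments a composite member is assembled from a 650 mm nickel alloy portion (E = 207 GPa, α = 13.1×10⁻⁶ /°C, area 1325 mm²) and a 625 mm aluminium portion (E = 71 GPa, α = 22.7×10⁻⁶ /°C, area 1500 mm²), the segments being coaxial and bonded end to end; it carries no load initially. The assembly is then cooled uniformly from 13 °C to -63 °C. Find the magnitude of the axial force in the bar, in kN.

P ≈ 209 kN (tensile)

With the walls removed the bar would change length by δ_free = Σ αᵢΔT Lᵢ = 13.1×10⁻⁶×76×650 + 22.7×10⁻⁶×76×625 = 1.725 mm.
The rigid supports impose zero overall length change; the single axial force P common to all segments must satisfy P Σ Lᵢ/(AᵢEᵢ) = δ_free.
Σ Lᵢ/(AᵢEᵢ) = 650/(1325×207×10³) + 625/(1500×71×10³) = 8.238×10⁻⁶ mm/N.
P = 1.725 / 8.238×10⁻⁶ = 209400 N = 209.4 kN, tensile.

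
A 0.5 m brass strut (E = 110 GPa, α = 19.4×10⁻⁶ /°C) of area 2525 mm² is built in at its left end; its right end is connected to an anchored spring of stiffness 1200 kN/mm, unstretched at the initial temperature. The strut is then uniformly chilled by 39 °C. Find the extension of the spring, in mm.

Free thermal contraction: δ_free = αΔT L = 19.4×10⁻⁶ × 39 × 500 = 0.3783 mm.
With a force P in the spring, the elastic change of the strut is PL/(AE) and that of the spring is P/k; compatibility requires their sum to equal δ_free.
P [ L/(AE) + 1/k ] = δ_free → P [ 500/(2525×110×10³) + 1/(1200×10³) ] = 0.3783.
P = 0.3783 / 2.634×10⁻⁶ = 143600 N.
Spring extension = P/k = 143600/(1200×10³) = 0.1197 mm.

δ ≈ 0.12 mm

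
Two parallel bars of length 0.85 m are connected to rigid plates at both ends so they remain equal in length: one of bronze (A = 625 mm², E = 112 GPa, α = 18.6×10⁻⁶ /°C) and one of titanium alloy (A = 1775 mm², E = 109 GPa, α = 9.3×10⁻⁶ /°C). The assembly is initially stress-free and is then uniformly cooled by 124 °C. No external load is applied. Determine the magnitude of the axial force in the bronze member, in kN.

Equilibrium of a rigid end plate with no external load gives equal and opposite internal forces ±P in the two members. Since α_{bronze} > α_{titanium alloy}, cooling drives the bronze into tension and the titanium alloy into compression.
Setting the final lengths equal and cancelling L: (α₁ − α₂)ΔT = P/(A₁E₁) + P/(A₂E₂).
|α₁ − α₂|·ΔT = 9.3×10⁻⁶ × 124 = 0.001153.
1/(A₁E₁) + 1/(A₂E₂) = 1/(625×112×10³) + 1/(1775×109×10³) = 1.945×10⁻⁸ N⁻¹.
P = 0.001153 / 1.945×10⁻⁸ = 59280 N = 59.28 kN.

P ≈ 59.3 kN (tensile in the bronze)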